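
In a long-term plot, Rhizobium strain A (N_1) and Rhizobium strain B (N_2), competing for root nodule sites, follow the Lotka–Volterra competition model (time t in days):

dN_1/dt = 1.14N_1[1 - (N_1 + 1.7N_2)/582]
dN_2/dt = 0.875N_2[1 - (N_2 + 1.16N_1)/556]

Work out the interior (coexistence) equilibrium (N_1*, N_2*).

Setting both brackets to zero gives the nullclines N_1 + 1.7N_2 = 582 and 1.16N_1 + N_2 = 556.
Substituting N_2 = 556 - 1.16N_1 into the first: N_1(1 - 1.7·1.16) = 582 - 1.7·556.
So N_1* = -363/-0.972 = 374, and then N_2* = 556 - 1.16·374 = 123.

N_1* ≈ 374, N_2* ≈ 123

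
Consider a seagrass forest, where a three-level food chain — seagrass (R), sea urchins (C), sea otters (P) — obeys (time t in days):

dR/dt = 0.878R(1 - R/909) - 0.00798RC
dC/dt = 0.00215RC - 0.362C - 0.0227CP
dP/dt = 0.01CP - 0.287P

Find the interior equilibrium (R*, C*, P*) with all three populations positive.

From dP/dt = 0: 0.01C* = 0.287, so C* = 28.7.
From dR/dt = 0: 0.878(1 - R*/909) = 0.00798·28.7, giving R* = 909·(1 - 0.261) = 672.
From dC/dt = 0: 0.00215·672 - 0.362 = 0.0227P*, so P* = 1.08/0.0227 = 47.7.

R* ≈ 672, C* ≈ 28.7, P* ≈ 47.7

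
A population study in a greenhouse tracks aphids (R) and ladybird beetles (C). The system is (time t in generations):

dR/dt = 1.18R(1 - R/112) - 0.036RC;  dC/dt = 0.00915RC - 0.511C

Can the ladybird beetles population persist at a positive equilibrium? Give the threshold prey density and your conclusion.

The predator equation gives dC/dt > 0 only when R > 0.511/0.00915 = 55.8.
Without the predator, R → K = 112. Since 112 > 55.8, the predator can invade and persist.

Threshold R = 55.8; K > 55.8, so yes, the predator persists.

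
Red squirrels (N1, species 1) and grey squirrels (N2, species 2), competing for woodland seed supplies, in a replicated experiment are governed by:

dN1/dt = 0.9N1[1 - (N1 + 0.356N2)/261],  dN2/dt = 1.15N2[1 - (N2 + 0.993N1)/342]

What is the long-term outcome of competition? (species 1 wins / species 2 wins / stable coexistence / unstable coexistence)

Compare the nullcline intercepts: K1/α12 = 261/0.356 = 733 > K2 = 342; K2/α21 = 342/0.993 = 344 > K1 = 261.
Since both inequalities hold, each species can invade when rare, so the interior equilibrium is stable.

stable coexistence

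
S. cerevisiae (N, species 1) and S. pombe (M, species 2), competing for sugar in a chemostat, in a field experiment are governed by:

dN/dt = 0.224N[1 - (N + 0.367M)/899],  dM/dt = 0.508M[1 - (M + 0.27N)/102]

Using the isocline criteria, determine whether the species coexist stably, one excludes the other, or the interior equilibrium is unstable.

species 1 excludes species 2

Compare the nullcline intercepts: K1/α12 = 899/0.367 = 2450 > K2 = 102; K2/α21 = 102/0.27 = 378 < K1 = 899.
Since the inequalities point opposite ways, species 1 can invade but species 2 cannot.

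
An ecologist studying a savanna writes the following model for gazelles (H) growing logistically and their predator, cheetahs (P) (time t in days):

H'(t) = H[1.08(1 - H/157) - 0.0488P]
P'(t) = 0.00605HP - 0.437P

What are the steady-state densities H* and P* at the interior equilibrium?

H* ≈ 72.2, P* ≈ 11.9

From dP/dt = 0 with P > 0: 0.00605H* = 0.437, so H* = 72.2.
Substitute into dH/dt = 0: 1.08(1 - 72.2/157) = 0.0488P*.
The bracket is 0.54, giving P* = 0.583/0.0488 = 11.9.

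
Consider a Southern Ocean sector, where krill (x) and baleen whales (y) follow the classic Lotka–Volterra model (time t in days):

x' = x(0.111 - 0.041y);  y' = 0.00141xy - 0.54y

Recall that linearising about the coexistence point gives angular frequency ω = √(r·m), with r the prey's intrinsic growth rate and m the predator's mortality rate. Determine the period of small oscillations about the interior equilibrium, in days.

T ≈ 25.7 days

Here r = 0.111 and m = 0.54, so r·m = 0.0599.
ω = √0.0599 = 0.245 per day, hence T = 2π/ω ≈ 25.7 days.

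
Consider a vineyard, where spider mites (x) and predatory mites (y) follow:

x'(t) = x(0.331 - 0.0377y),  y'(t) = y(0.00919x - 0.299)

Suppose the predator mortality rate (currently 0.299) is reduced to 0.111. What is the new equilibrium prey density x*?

At the interior fixed point, setting dy/dt = 0 with y > 0 fixes x* = (predator death rate)/(xy coefficient) — independent of the other coefficients.
With the change, x* = 0.111/0.00919 = 12.1; it falls from 32.5.

x* ≈ 12.1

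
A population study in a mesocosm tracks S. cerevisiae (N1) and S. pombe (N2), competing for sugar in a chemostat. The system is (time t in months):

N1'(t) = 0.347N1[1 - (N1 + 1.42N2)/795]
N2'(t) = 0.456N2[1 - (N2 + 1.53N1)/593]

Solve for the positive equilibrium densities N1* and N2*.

N1* ≈ 40.1, N2* ≈ 532

Setting both brackets to zero gives the nullclines N1 + 1.42N2 = 795 and 1.53N1 + N2 = 593.
Substituting N2 = 593 - 1.53N1 into the first: N1(1 - 1.42·1.53) = 795 - 1.42·593.
So N1* = -47.1/-1.17 = 40.1, and then N2* = 593 - 1.53·40.1 = 532.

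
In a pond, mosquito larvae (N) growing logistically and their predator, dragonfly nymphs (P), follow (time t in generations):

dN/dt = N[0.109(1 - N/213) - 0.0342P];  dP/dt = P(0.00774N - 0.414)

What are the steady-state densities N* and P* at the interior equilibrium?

From dP/dt = 0 with P > 0: 0.00774N* = 0.414, so N* = 53.5.
Substitute into dN/dt = 0: 0.109(1 - 53.5/213) = 0.0342P*.
The bracket is 0.749, giving P* = 0.0816/0.0342 = 2.39.

N* ≈ 53.5, P* ≈ 2.39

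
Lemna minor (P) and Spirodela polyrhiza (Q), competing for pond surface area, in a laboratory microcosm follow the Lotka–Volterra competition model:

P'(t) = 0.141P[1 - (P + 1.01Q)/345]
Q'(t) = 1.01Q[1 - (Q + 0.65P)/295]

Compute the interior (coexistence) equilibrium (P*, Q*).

P* ≈ 137, Q* ≈ 206

Setting both brackets to zero gives the nullclines P + 1.01Q = 345 and 0.65P + Q = 295.
Substituting Q = 295 - 0.65P into the first: P(1 - 1.01·0.65) = 345 - 1.01·295.
So P* = 47.1/0.343 = 137, and then Q* = 295 - 0.65·137 = 206.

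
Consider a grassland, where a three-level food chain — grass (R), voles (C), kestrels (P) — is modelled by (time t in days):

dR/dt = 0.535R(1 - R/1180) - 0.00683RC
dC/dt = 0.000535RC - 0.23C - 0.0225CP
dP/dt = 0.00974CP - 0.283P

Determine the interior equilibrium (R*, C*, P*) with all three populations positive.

R* ≈ 742, C* ≈ 29.1, P* ≈ 7.43

From dP/dt = 0: 0.00974C* = 0.283, so C* = 29.1.
From dR/dt = 0: 0.535(1 - R*/1180) = 0.00683·29.1, giving R* = 1180·(1 - 0.371) = 742.
From dC/dt = 0: 0.000535·742 - 0.23 = 0.0225P*, so P* = 0.167/0.0225 = 7.43.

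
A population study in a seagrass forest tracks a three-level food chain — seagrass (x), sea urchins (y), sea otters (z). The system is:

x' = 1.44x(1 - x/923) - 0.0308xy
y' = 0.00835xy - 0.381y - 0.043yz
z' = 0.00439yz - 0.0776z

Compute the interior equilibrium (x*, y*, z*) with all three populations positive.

x* ≈ 574, y* ≈ 17.7, z* ≈ 103

From dz/dt = 0: 0.00439y* = 0.0776, so y* = 17.7.
From dx/dt = 0: 1.44(1 - x*/923) = 0.0308·17.7, giving x* = 923·(1 - 0.378) = 574.
From dy/dt = 0: 0.00835·574 - 0.381 = 0.043z*, so z* = 4.41/0.043 = 103.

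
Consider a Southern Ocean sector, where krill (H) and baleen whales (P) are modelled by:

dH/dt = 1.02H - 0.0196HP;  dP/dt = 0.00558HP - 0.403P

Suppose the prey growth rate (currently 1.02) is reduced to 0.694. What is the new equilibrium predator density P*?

At the interior fixed point, setting dH/dt = 0 with H > 0 fixes P* = (prey growth rate)/(HP coefficient) — independent of the other coefficients.
With the change, P* = 0.694/0.0196 = 35.4; it falls from 52.

P* ≈ 35.4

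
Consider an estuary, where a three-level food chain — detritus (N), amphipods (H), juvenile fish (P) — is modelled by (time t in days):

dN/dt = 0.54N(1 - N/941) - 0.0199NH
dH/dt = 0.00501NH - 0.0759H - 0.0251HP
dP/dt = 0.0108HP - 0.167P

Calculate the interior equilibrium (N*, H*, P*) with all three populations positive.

N* ≈ 405, H* ≈ 15.5, P* ≈ 77.8

From dP/dt = 0: 0.0108H* = 0.167, so H* = 15.5.
From dN/dt = 0: 0.54(1 - N*/941) = 0.0199·15.5, giving N* = 941·(1 - 0.57) = 405.
From dH/dt = 0: 0.00501·405 - 0.0759 = 0.0251P*, so P* = 1.95/0.0251 = 77.8.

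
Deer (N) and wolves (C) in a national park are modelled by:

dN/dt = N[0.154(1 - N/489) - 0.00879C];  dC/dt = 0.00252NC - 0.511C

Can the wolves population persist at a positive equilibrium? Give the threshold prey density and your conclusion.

The predator equation gives dC/dt > 0 only when N > 0.511/0.00252 = 203.
Without the predator, N → K = 489. Since 489 > 203, the predator can invade and persist.

Threshold N = 203; K > 203, so yes, the predator persists.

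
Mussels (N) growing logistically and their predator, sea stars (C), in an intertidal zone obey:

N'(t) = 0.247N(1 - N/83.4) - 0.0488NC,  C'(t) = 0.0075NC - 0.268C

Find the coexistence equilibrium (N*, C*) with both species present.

N* ≈ 35.7, C* ≈ 2.89

From dC/dt = 0 with C > 0: 0.0075N* = 0.268, so N* = 35.7.
Substitute into dN/dt = 0: 0.247(1 - 35.7/83.4) = 0.0488C*.
The bracket is 0.572, giving C* = 0.141/0.0488 = 2.89.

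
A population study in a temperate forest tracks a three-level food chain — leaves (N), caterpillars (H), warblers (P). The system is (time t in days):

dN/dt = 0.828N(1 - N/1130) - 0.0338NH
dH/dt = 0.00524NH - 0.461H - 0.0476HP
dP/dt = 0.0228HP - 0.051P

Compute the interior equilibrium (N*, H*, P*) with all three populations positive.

From dP/dt = 0: 0.0228H* = 0.051, so H* = 2.24.
From dN/dt = 0: 0.828(1 - N*/1130) = 0.0338·2.24, giving N* = 1130·(1 - 0.0913) = 1030.
From dH/dt = 0: 0.00524·1030 - 0.461 = 0.0476P*, so P* = 4.92/0.0476 = 103.

N* ≈ 1030, H* ≈ 2.24, P* ≈ 103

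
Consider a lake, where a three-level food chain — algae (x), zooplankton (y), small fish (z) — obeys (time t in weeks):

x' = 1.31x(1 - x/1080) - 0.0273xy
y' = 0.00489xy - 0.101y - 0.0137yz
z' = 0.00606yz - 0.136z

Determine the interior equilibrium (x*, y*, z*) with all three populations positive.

From dz/dt = 0: 0.00606y* = 0.136, so y* = 22.4.
From dx/dt = 0: 1.31(1 - x*/1080) = 0.0273·22.4, giving x* = 1080·(1 - 0.468) = 575.
From dy/dt = 0: 0.00489·575 - 0.101 = 0.0137z*, so z* = 2.71/0.0137 = 198.

x* ≈ 575, y* ≈ 22.4, z* ≈ 198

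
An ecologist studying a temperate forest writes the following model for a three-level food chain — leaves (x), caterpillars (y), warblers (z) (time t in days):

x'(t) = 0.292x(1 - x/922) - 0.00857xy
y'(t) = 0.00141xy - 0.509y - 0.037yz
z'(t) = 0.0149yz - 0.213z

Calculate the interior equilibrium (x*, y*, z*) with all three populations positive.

x* ≈ 535, y* ≈ 14.3, z* ≈ 6.64

From dz/dt = 0: 0.0149y* = 0.213, so y* = 14.3.
From dx/dt = 0: 0.292(1 - x*/922) = 0.00857·14.3, giving x* = 922·(1 - 0.42) = 535.
From dy/dt = 0: 0.00141·535 - 0.509 = 0.037z*, so z* = 0.246/0.037 = 6.64.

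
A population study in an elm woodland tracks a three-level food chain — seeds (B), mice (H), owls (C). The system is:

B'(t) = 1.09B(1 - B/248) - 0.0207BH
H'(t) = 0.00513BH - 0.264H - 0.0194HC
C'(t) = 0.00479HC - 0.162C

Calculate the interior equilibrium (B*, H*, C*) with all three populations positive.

B* ≈ 88.7, H* ≈ 33.8, C* ≈ 9.85

From dC/dt = 0: 0.00479H* = 0.162, so H* = 33.8.
From dB/dt = 0: 1.09(1 - B*/248) = 0.0207·33.8, giving B* = 248·(1 - 0.642) = 88.7.
From dH/dt = 0: 0.00513·88.7 - 0.264 = 0.0194C*, so C* = 0.191/0.0194 = 9.85.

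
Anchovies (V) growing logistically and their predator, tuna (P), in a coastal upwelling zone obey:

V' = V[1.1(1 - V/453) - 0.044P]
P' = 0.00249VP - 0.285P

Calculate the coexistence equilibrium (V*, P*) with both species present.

V* ≈ 114, P* ≈ 18.7

From dP/dt = 0 with P > 0: 0.00249V* = 0.285, so V* = 114.
Substitute into dV/dt = 0: 1.1(1 - 114/453) = 0.044P*.
The bracket is 0.747, giving P* = 0.822/0.044 = 18.7.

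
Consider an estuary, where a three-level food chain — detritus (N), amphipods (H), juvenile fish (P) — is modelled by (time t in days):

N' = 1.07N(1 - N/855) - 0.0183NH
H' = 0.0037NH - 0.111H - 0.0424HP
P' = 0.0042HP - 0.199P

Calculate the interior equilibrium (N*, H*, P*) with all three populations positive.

N* ≈ 162, H* ≈ 47.4, P* ≈ 11.5

From dP/dt = 0: 0.0042H* = 0.199, so H* = 47.4.
From dN/dt = 0: 1.07(1 - N*/855) = 0.0183·47.4, giving N* = 855·(1 - 0.81) = 162.
From dH/dt = 0: 0.0037·162 - 0.111 = 0.0424P*, so P* = 0.489/0.0424 = 11.5.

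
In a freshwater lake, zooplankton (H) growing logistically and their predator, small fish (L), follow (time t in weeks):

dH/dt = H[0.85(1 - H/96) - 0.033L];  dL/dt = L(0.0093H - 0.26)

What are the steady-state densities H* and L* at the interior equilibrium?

From dL/dt = 0 with L > 0: 0.0093H* = 0.26, so H* = 28.
Substitute into dH/dt = 0: 0.85(1 - 28/96) = 0.033L*.
The bracket is 0.709, giving L* = 0.602/0.033 = 18.3.

H* ≈ 28, L* ≈ 18.3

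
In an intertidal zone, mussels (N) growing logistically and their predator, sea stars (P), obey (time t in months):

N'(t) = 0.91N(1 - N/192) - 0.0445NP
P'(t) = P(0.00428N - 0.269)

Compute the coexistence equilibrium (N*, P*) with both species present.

N* ≈ 62.9, P* ≈ 13.8

From dP/dt = 0 with P > 0: 0.00428N* = 0.269, so N* = 62.9.
Substitute into dN/dt = 0: 0.91(1 - 62.9/192) = 0.0445P*.
The bracket is 0.673, giving P* = 0.612/0.0445 = 13.8.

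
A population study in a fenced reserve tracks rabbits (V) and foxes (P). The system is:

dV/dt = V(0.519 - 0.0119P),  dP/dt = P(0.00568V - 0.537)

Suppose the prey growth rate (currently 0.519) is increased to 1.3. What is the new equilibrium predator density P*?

At the interior fixed point, setting dV/dt = 0 with V > 0 fixes P* = (prey growth rate)/(VP coefficient) — independent of the other coefficients.
With the change, P* = 1.3/0.0119 = 109; it rises from 43.6.

P* ≈ 109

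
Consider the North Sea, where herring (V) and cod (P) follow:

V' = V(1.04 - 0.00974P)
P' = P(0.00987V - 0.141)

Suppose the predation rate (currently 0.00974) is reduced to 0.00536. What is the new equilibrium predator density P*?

P* ≈ 194

At the interior fixed point, setting dV/dt = 0 with V > 0 fixes P* = (prey growth rate)/(VP coefficient) — independent of the other coefficients.
With the change, P* = 1.04/0.00536 = 194; it rises from 107.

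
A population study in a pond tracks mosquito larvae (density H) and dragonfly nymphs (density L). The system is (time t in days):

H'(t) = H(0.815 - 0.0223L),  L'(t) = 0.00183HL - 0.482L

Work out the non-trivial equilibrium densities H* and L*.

Set dL/dt = 0 with L > 0: 0.00183H - 0.482 = 0, so H* = 0.482/0.00183 = 263.
Set dH/dt = 0 with H > 0: 0.815 - 0.0223L = 0, so L* = 0.815/0.0223 = 36.5.

H* ≈ 263, L* ≈ 36.5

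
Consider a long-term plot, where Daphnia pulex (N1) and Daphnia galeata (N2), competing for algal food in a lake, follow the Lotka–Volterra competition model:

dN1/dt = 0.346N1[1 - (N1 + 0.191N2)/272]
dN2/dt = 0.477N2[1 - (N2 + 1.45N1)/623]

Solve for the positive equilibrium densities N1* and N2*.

Setting both brackets to zero gives the nullclines N1 + 0.191N2 = 272 and 1.45N1 + N2 = 623.
Substituting N2 = 623 - 1.45N1 into the first: N1(1 - 0.191·1.45) = 272 - 0.191·623.
So N1* = 153/0.723 = 212, and then N2* = 623 - 1.45·212 = 316.

N1* ≈ 212, N2* ≈ 316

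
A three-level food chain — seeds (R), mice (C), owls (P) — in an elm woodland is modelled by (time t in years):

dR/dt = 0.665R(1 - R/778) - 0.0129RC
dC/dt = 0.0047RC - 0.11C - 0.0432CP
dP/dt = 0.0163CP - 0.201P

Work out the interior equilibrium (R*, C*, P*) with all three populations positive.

From dP/dt = 0: 0.0163C* = 0.201, so C* = 12.3.
From dR/dt = 0: 0.665(1 - R*/778) = 0.0129·12.3, giving R* = 778·(1 - 0.239) = 592.
From dC/dt = 0: 0.0047·592 - 0.11 = 0.0432P*, so P* = 2.67/0.0432 = 61.8.

R* ≈ 592, C* ≈ 12.3, P* ≈ 61.8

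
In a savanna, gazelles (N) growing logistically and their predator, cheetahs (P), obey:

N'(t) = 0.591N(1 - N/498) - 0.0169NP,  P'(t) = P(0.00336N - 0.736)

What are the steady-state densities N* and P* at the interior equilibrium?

N* ≈ 219, P* ≈ 19.6

From dP/dt = 0 with P > 0: 0.00336N* = 0.736, so N* = 219.
Substitute into dN/dt = 0: 0.591(1 - 219/498) = 0.0169P*.
The bracket is 0.56, giving P* = 0.331/0.0169 = 19.6.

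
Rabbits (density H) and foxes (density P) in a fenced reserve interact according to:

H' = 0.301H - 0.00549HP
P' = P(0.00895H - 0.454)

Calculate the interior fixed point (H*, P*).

Set dP/dt = 0 with P > 0: 0.00895H - 0.454 = 0, so H* = 0.454/0.00895 = 50.7.
Set dH/dt = 0 with H > 0: 0.301 - 0.00549P = 0, so P* = 0.301/0.00549 = 54.8.

H* ≈ 50.7, P* ≈ 54.8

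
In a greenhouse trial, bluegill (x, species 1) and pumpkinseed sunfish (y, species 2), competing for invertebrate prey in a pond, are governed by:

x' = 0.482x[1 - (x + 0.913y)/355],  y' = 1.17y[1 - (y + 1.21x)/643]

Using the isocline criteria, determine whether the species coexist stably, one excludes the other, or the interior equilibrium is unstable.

species 2 excludes species 1

Compare the nullcline intercepts: K1/α12 = 355/0.913 = 389 < K2 = 643; K2/α21 = 643/1.21 = 531 > K1 = 355.
Since the inequalities point opposite ways, species 2 can invade but species 1 cannot.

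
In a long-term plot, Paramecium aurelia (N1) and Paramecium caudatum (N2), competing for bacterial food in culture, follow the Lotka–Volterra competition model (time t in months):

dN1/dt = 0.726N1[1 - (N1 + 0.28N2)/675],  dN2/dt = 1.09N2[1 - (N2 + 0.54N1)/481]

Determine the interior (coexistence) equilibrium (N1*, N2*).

Setting both brackets to zero gives the nullclines N1 + 0.28N2 = 675 and 0.54N1 + N2 = 481.
Substituting N2 = 481 - 0.54N1 into the first: N1(1 - 0.28·0.54) = 675 - 0.28·481.
So N1* = 540/0.849 = 637, and then N2* = 481 - 0.54·637 = 137.

N1* ≈ 637, N2* ≈ 137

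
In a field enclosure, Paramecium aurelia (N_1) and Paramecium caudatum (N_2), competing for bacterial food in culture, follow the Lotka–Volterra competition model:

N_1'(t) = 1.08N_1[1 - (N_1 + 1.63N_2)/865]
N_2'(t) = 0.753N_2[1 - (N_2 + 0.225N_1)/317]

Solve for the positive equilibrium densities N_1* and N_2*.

Setting both brackets to zero gives the nullclines N_1 + 1.63N_2 = 865 and 0.225N_1 + N_2 = 317.
Substituting N_2 = 317 - 0.225N_1 into the first: N_1(1 - 1.63·0.225) = 865 - 1.63·317.
So N_1* = 348/0.633 = 550, and then N_2* = 317 - 0.225·550 = 193.

N_1* ≈ 550, N_2* ≈ 193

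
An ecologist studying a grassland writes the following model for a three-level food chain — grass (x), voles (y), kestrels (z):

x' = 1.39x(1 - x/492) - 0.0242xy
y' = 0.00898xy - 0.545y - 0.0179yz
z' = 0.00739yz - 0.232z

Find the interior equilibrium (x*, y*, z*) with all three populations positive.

x* ≈ 223, y* ≈ 31.4, z* ≈ 81.5

From dz/dt = 0: 0.00739y* = 0.232, so y* = 31.4.
From dx/dt = 0: 1.39(1 - x*/492) = 0.0242·31.4, giving x* = 492·(1 - 0.547) = 223.
From dy/dt = 0: 0.00898·223 - 0.545 = 0.0179z*, so z* = 1.46/0.0179 = 81.5.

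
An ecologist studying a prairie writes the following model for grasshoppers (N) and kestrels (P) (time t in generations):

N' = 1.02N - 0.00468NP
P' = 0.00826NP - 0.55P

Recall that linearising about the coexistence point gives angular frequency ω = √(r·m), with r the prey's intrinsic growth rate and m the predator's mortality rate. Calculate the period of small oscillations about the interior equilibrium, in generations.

T ≈ 8.39 generations

Here r = 1.02 and m = 0.55, so r·m = 0.561.
ω = √0.561 = 0.749 per generation, hence T = 2π/ω ≈ 8.39 generations.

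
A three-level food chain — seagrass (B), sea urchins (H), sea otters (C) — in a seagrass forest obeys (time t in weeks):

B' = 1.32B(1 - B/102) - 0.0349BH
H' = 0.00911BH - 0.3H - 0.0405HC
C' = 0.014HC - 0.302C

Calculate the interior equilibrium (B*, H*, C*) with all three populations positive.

From dC/dt = 0: 0.014H* = 0.302, so H* = 21.6.
From dB/dt = 0: 1.32(1 - B*/102) = 0.0349·21.6, giving B* = 102·(1 - 0.57) = 43.8.
From dH/dt = 0: 0.00911·43.8 - 0.3 = 0.0405C*, so C* = 0.0993/0.0405 = 2.45.

B* ≈ 43.8, H* ≈ 21.6, C* ≈ 2.45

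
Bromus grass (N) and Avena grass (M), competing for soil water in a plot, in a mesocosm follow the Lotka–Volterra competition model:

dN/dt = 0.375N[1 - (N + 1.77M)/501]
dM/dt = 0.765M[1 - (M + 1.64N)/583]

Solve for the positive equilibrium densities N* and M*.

N* ≈ 279, M* ≈ 125

Setting both brackets to zero gives the nullclines N + 1.77M = 501 and 1.64N + M = 583.
Substituting M = 583 - 1.64N into the first: N(1 - 1.77·1.64) = 501 - 1.77·583.
So N* = -531/-1.9 = 279, and then M* = 583 - 1.64·279 = 125.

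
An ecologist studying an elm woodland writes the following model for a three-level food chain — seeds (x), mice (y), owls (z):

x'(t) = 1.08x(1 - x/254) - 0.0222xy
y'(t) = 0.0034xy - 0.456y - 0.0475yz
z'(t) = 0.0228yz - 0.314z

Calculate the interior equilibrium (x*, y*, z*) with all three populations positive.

From dz/dt = 0: 0.0228y* = 0.314, so y* = 13.8.
From dx/dt = 0: 1.08(1 - x*/254) = 0.0222·13.8, giving x* = 254·(1 - 0.283) = 182.
From dy/dt = 0: 0.0034·182 - 0.456 = 0.0475z*, so z* = 0.163/0.0475 = 3.43.

x* ≈ 182, y* ≈ 13.8, z* ≈ 3.43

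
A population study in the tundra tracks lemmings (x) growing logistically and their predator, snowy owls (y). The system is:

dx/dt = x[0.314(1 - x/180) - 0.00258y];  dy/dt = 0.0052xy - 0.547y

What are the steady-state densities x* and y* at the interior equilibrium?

From dy/dt = 0 with y > 0: 0.0052x* = 0.547, so x* = 105.
Substitute into dx/dt = 0: 0.314(1 - 105/180) = 0.00258y*.
The bracket is 0.416, giving y* = 0.13/0.00258 = 50.6.

x* ≈ 105, y* ≈ 50.6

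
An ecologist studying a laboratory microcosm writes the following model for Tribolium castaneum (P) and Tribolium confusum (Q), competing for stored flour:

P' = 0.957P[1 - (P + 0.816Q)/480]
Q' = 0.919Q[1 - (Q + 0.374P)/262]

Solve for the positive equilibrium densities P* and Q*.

Setting both brackets to zero gives the nullclines P + 0.816Q = 480 and 0.374P + Q = 262.
Substituting Q = 262 - 0.374P into the first: P(1 - 0.816·0.374) = 480 - 0.816·262.
So P* = 266/0.695 = 383, and then Q* = 262 - 0.374·383 = 119.

P* ≈ 383, Q* ≈ 119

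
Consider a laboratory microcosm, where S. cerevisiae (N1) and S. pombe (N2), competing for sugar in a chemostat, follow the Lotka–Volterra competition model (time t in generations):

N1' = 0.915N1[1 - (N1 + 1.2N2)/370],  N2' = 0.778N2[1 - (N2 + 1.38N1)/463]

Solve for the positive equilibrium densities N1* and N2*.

Setting both brackets to zero gives the nullclines N1 + 1.2N2 = 370 and 1.38N1 + N2 = 463.
Substituting N2 = 463 - 1.38N1 into the first: N1(1 - 1.2·1.38) = 370 - 1.2·463.
So N1* = -186/-0.656 = 283, and then N2* = 463 - 1.38·283 = 72.6.

N1* ≈ 283, N2* ≈ 72.6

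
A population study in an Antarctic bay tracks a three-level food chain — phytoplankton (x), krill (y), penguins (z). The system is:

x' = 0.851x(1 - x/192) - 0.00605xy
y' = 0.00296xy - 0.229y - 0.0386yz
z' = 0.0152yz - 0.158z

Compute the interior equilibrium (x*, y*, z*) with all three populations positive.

From dz/dt = 0: 0.0152y* = 0.158, so y* = 10.4.
From dx/dt = 0: 0.851(1 - x*/192) = 0.00605·10.4, giving x* = 192·(1 - 0.0739) = 178.
From dy/dt = 0: 0.00296·178 - 0.229 = 0.0386z*, so z* = 0.297/0.0386 = 7.7.

x* ≈ 178, y* ≈ 10.4, z* ≈ 7.7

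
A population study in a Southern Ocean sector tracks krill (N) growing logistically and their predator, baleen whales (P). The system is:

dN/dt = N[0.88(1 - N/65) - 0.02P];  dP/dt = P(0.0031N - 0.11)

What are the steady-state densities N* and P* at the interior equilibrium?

N* ≈ 35.5, P* ≈ 20

From dP/dt = 0 with P > 0: 0.0031N* = 0.11, so N* = 35.5.
Substitute into dN/dt = 0: 0.88(1 - 35.5/65) = 0.02P*.
The bracket is 0.454, giving P* = 0.4/0.02 = 20.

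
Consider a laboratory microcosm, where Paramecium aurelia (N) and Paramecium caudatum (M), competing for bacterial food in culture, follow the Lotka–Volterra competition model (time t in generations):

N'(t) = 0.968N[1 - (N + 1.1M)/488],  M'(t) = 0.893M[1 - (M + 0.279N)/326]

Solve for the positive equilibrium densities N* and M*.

Setting both brackets to zero gives the nullclines N + 1.1M = 488 and 0.279N + M = 326.
Substituting M = 326 - 0.279N into the first: N(1 - 1.1·0.279) = 488 - 1.1·326.
So N* = 129/0.693 = 187, and then M* = 326 - 0.279·187 = 274.

N* ≈ 187, M* ≈ 274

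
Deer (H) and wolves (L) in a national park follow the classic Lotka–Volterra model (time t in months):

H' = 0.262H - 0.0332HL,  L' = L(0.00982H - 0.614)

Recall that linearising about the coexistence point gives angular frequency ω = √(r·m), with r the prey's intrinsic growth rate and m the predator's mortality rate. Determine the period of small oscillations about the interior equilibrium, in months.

Here r = 0.262 and m = 0.614, so r·m = 0.161.
ω = √0.161 = 0.401 per month, hence T = 2π/ω ≈ 15.7 months.

T ≈ 15.7 months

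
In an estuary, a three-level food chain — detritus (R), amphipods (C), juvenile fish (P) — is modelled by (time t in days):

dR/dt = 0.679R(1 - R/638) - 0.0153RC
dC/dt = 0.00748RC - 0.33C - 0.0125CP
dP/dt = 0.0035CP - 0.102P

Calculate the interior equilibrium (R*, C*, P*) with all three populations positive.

R* ≈ 219, C* ≈ 29.1, P* ≈ 105

From dP/dt = 0: 0.0035C* = 0.102, so C* = 29.1.
From dR/dt = 0: 0.679(1 - R*/638) = 0.0153·29.1, giving R* = 638·(1 - 0.657) = 219.
From dC/dt = 0: 0.00748·219 - 0.33 = 0.0125P*, so P* = 1.31/0.0125 = 105.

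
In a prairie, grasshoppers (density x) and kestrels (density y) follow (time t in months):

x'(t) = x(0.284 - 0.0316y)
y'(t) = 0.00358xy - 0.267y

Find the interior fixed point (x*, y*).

x* ≈ 74.6, y* ≈ 8.99

Set dy/dt = 0 with y > 0: 0.00358x - 0.267 = 0, so x* = 0.267/0.00358 = 74.6.
Set dx/dt = 0 with x > 0: 0.284 - 0.0316y = 0, so y* = 0.284/0.0316 = 8.99.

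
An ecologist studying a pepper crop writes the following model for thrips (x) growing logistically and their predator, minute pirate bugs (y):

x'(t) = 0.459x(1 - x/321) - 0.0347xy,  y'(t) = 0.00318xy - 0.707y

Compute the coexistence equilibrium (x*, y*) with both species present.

From dy/dt = 0 with y > 0: 0.00318x* = 0.707, so x* = 222.
Substitute into dx/dt = 0: 0.459(1 - 222/321) = 0.0347y*.
The bracket is 0.307, giving y* = 0.141/0.0347 = 4.07.

x* ≈ 222, y* ≈ 4.07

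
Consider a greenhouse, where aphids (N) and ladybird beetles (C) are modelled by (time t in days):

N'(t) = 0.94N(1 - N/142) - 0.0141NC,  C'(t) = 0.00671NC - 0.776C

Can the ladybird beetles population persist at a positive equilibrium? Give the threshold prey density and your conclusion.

Threshold N = 116; K > 116, so yes, the predator persists.

The predator equation gives dC/dt > 0 only when N > 0.776/0.00671 = 116.
Without the predator, N → K = 142. Since 142 > 116, the predator can invade and persist.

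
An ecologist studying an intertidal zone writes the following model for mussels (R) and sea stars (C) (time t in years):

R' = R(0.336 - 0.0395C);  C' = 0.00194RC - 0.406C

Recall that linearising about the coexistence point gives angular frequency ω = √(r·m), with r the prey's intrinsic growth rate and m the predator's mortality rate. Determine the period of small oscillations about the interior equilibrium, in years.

T ≈ 17 years

Here r = 0.336 and m = 0.406, so r·m = 0.136.
ω = √0.136 = 0.369 per year, hence T = 2π/ω ≈ 17 years.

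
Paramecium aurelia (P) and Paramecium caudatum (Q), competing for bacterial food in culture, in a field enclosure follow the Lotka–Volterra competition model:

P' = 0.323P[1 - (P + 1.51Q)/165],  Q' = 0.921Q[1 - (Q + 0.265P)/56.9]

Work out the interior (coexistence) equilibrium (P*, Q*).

P* ≈ 132, Q* ≈ 22

Setting both brackets to zero gives the nullclines P + 1.51Q = 165 and 0.265P + Q = 56.9.
Substituting Q = 56.9 - 0.265P into the first: P(1 - 1.51·0.265) = 165 - 1.51·56.9.
So P* = 79.1/0.6 = 132, and then Q* = 56.9 - 0.265·132 = 22.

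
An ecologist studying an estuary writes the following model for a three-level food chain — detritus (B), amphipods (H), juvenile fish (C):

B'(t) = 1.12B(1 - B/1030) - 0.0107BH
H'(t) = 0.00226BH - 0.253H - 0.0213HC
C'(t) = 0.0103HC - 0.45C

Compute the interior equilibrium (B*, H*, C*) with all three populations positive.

From dC/dt = 0: 0.0103H* = 0.45, so H* = 43.7.
From dB/dt = 0: 1.12(1 - B*/1030) = 0.0107·43.7, giving B* = 1030·(1 - 0.417) = 600.
From dH/dt = 0: 0.00226·600 - 0.253 = 0.0213C*, so C* = 1.1/0.0213 = 51.8.

B* ≈ 600, H* ≈ 43.7, C* ≈ 51.8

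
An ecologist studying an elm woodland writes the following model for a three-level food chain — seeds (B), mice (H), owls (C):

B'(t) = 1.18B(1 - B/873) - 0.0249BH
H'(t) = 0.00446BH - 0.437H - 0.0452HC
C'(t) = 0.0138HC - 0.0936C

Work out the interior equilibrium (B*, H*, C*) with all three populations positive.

B* ≈ 748, H* ≈ 6.78, C* ≈ 64.1

From dC/dt = 0: 0.0138H* = 0.0936, so H* = 6.78.
From dB/dt = 0: 1.18(1 - B*/873) = 0.0249·6.78, giving B* = 873·(1 - 0.143) = 748.
From dH/dt = 0: 0.00446·748 - 0.437 = 0.0452C*, so C* = 2.9/0.0452 = 64.1.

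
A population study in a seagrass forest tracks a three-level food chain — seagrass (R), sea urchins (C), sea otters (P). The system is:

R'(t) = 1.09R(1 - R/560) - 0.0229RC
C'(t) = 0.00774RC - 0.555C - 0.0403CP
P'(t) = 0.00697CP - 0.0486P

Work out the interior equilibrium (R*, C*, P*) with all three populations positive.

From dP/dt = 0: 0.00697C* = 0.0486, so C* = 6.97.
From dR/dt = 0: 1.09(1 - R*/560) = 0.0229·6.97, giving R* = 560·(1 - 0.146) = 478.
From dC/dt = 0: 0.00774·478 - 0.555 = 0.0403P*, so P* = 3.14/0.0403 = 78.

R* ≈ 478, C* ≈ 6.97, P* ≈ 78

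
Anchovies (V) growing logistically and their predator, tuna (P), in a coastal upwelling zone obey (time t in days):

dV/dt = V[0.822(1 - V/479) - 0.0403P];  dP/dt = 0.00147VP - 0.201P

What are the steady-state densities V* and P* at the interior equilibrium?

From dP/dt = 0 with P > 0: 0.00147V* = 0.201, so V* = 137.
Substitute into dV/dt = 0: 0.822(1 - 137/479) = 0.0403P*.
The bracket is 0.715, giving P* = 0.587/0.0403 = 14.6.

V* ≈ 137, P* ≈ 14.6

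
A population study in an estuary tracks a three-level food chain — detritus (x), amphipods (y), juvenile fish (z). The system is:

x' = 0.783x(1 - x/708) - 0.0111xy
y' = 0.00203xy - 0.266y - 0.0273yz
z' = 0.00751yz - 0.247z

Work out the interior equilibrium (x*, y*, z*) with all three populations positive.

From dz/dt = 0: 0.00751y* = 0.247, so y* = 32.9.
From dx/dt = 0: 0.783(1 - x*/708) = 0.0111·32.9, giving x* = 708·(1 - 0.466) = 378.
From dy/dt = 0: 0.00203·378 - 0.266 = 0.0273z*, so z* = 0.501/0.0273 = 18.4.

x* ≈ 378, y* ≈ 32.9, z* ≈ 18.4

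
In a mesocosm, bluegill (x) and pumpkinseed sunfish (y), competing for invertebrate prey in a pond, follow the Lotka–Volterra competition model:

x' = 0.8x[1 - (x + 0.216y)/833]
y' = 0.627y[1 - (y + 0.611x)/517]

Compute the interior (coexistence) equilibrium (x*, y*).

Setting both brackets to zero gives the nullclines x + 0.216y = 833 and 0.611x + y = 517.
Substituting y = 517 - 0.611x into the first: x(1 - 0.216·0.611) = 833 - 0.216·517.
So x* = 721/0.868 = 831, and then y* = 517 - 0.611·831 = 9.26.

x* ≈ 831, y* ≈ 9.26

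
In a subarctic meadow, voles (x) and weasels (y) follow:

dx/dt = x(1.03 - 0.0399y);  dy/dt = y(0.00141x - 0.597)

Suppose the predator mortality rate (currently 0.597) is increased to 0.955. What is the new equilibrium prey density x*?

x* ≈ 677

At the interior fixed point, setting dy/dt = 0 with y > 0 fixes x* = (predator death rate)/(xy coefficient) — independent of the other coefficients.
With the change, x* = 0.955/0.00141 = 677; it rises from 423.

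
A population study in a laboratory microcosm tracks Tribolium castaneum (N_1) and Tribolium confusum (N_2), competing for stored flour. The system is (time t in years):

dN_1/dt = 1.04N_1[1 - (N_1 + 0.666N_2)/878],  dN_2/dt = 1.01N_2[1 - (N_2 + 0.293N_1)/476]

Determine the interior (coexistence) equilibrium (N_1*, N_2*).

Setting both brackets to zero gives the nullclines N_1 + 0.666N_2 = 878 and 0.293N_1 + N_2 = 476.
Substituting N_2 = 476 - 0.293N_1 into the first: N_1(1 - 0.666·0.293) = 878 - 0.666·476.
So N_1* = 561/0.805 = 697, and then N_2* = 476 - 0.293·697 = 272.

N_1* ≈ 697, N_2* ≈ 272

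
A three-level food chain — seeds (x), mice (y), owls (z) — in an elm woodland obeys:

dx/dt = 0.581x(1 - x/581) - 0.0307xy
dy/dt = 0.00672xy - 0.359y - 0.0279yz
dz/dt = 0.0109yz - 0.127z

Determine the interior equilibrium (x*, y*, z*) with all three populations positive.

From dz/dt = 0: 0.0109y* = 0.127, so y* = 11.7.
From dx/dt = 0: 0.581(1 - x*/581) = 0.0307·11.7, giving x* = 581·(1 - 0.616) = 223.
From dy/dt = 0: 0.00672·223 - 0.359 = 0.0279z*, so z* = 1.14/0.0279 = 40.9.

x* ≈ 223, y* ≈ 11.7, z* ≈ 40.9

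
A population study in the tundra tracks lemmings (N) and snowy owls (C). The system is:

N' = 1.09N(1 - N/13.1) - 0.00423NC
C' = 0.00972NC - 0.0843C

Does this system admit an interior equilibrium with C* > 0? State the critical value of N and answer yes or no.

Threshold N = 8.67; K > 8.67, so yes, the predator persists.

The predator equation gives dC/dt > 0 only when N > 0.0843/0.00972 = 8.67.
Without the predator, N → K = 13.1. Since 13.1 > 8.67, the predator can invade and persist.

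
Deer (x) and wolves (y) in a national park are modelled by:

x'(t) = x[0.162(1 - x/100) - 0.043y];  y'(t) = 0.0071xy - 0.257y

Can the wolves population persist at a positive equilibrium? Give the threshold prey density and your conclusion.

Threshold x = 36.2; K > 36.2, so yes, the predator persists.

The predator equation gives dy/dt > 0 only when x > 0.257/0.0071 = 36.2.
Without the predator, x → K = 100. Since 100 > 36.2, the predator can invade and persist.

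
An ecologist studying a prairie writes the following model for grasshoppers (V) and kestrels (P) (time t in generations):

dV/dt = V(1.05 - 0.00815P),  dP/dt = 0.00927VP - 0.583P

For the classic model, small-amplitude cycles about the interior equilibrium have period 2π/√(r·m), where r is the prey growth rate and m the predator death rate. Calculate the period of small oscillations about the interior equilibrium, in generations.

T ≈ 8.03 generations

Here r = 1.05 and m = 0.583, so r·m = 0.612.
ω = √0.612 = 0.782 per generation, hence T = 2π/ω ≈ 8.03 generations.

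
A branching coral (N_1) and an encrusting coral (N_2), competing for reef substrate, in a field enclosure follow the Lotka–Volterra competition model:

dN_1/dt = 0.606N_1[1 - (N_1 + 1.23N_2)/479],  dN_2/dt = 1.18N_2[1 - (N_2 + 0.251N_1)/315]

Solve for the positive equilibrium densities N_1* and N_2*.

Setting both brackets to zero gives the nullclines N_1 + 1.23N_2 = 479 and 0.251N_1 + N_2 = 315.
Substituting N_2 = 315 - 0.251N_1 into the first: N_1(1 - 1.23·0.251) = 479 - 1.23·315.
So N_1* = 91.6/0.691 = 132, and then N_2* = 315 - 0.251·132 = 282.

N_1* ≈ 132, N_2* ≈ 282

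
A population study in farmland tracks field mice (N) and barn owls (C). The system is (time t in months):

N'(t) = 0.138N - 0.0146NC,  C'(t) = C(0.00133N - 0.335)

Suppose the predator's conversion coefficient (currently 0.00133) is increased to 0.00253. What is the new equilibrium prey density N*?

N* ≈ 132

At the interior fixed point, setting dC/dt = 0 with C > 0 fixes N* = (predator death rate)/(NC coefficient) — independent of the other coefficients.
With the change, N* = 0.335/0.00253 = 132; it falls from 252.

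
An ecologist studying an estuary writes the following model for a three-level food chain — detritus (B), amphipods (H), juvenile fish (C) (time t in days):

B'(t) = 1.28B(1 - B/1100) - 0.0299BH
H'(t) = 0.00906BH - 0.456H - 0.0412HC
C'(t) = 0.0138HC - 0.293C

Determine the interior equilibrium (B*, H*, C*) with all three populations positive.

B* ≈ 554, H* ≈ 21.2, C* ≈ 111

From dC/dt = 0: 0.0138H* = 0.293, so H* = 21.2.
From dB/dt = 0: 1.28(1 - B*/1100) = 0.0299·21.2, giving B* = 1100·(1 - 0.496) = 554.
From dH/dt = 0: 0.00906·554 - 0.456 = 0.0412C*, so C* = 4.57/0.0412 = 111.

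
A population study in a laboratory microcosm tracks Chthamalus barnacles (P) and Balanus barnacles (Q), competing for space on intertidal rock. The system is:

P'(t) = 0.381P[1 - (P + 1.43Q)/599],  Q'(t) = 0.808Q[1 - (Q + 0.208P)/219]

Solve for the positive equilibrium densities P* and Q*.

Setting both brackets to zero gives the nullclines P + 1.43Q = 599 and 0.208P + Q = 219.
Substituting Q = 219 - 0.208P into the first: P(1 - 1.43·0.208) = 599 - 1.43·219.
So P* = 286/0.703 = 407, and then Q* = 219 - 0.208·407 = 134.

P* ≈ 407, Q* ≈ 134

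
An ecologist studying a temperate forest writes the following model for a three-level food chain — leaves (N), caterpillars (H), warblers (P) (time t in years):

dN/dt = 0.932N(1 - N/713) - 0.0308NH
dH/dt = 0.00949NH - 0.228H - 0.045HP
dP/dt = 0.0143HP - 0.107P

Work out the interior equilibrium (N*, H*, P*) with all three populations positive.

N* ≈ 537, H* ≈ 7.48, P* ≈ 108

From dP/dt = 0: 0.0143H* = 0.107, so H* = 7.48.
From dN/dt = 0: 0.932(1 - N*/713) = 0.0308·7.48, giving N* = 713·(1 - 0.247) = 537.
From dH/dt = 0: 0.00949·537 - 0.228 = 0.045P*, so P* = 4.87/0.045 = 108.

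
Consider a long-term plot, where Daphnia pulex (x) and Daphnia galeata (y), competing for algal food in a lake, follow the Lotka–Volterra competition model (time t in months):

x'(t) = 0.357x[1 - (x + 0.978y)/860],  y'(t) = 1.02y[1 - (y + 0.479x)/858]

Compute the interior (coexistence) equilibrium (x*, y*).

Setting both brackets to zero gives the nullclines x + 0.978y = 860 and 0.479x + y = 858.
Substituting y = 858 - 0.479x into the first: x(1 - 0.978·0.479) = 860 - 0.978·858.
So x* = 20.9/0.532 = 39.3, and then y* = 858 - 0.479·39.3 = 839.

x* ≈ 39.3, y* ≈ 839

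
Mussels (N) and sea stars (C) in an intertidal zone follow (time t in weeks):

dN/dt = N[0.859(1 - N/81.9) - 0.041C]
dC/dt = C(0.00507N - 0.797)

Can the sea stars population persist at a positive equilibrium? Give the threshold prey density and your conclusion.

Threshold N = 157; K < 157, so no, the predator goes extinct.

The predator equation gives dC/dt > 0 only when N > 0.797/0.00507 = 157.
Without the predator, N → K = 81.9. Since 81.9 < 157, the predator cannot invade.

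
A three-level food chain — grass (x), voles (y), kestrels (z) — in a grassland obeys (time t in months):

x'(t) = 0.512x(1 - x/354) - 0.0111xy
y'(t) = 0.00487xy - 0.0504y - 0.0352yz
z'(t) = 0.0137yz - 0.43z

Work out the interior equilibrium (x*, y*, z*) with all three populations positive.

x* ≈ 113, y* ≈ 31.4, z* ≈ 14.2

From dz/dt = 0: 0.0137y* = 0.43, so y* = 31.4.
From dx/dt = 0: 0.512(1 - x*/354) = 0.0111·31.4, giving x* = 354·(1 - 0.68) = 113.
From dy/dt = 0: 0.00487·113 - 0.0504 = 0.0352z*, so z* = 0.5/0.0352 = 14.2.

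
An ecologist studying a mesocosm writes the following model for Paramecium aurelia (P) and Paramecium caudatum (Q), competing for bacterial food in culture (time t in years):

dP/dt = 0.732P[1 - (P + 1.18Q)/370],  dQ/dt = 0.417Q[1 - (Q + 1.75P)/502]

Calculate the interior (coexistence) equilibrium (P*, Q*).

Setting both brackets to zero gives the nullclines P + 1.18Q = 370 and 1.75P + Q = 502.
Substituting Q = 502 - 1.75P into the first: P(1 - 1.18·1.75) = 370 - 1.18·502.
So P* = -222/-1.06 = 209, and then Q* = 502 - 1.75·209 = 137.

P* ≈ 209, Q* ≈ 137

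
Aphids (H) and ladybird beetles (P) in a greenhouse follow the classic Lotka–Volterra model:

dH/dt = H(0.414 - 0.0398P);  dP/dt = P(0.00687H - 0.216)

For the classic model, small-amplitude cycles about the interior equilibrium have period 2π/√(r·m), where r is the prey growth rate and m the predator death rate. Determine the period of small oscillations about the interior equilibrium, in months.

T ≈ 21 months

Here r = 0.414 and m = 0.216, so r·m = 0.0894.
ω = √0.0894 = 0.299 per month, hence T = 2π/ω ≈ 21 months.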